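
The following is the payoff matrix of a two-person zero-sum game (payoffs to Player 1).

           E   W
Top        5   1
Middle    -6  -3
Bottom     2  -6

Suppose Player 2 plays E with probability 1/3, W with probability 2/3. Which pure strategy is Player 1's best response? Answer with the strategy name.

Top

Expected payoff of Top: (1/3)·5 + (2/3)·1 = 7/3.
Expected payoff of Middle: (1/3)·(-6) + (2/3)·(-3) = -4.
Expected payoff of Bottom: (1/3)·2 + (2/3)·(-6) = -10/3.
The largest is 7/3, so Player 1's best response is Top.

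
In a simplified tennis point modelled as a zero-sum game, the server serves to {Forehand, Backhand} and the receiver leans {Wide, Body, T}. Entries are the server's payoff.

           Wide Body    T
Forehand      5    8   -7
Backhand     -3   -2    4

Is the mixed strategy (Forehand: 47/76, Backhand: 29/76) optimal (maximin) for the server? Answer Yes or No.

Against Wide this mix gives (47/76)·5 + (29/76)·(-3) = 37/19.
Against Body this mix gives (47/76)·8 + (29/76)·(-2) = 159/38.
Against T this mix gives (47/76)·(-7) + (29/76)·4 = -213/76.
The receiver will play T, holding the server to -213/76. Shifting weight toward the row that does better against T would raise this floor (the equalizing mix achieves -1/19 against both T and Wide), so the proposed strategy is not optimal.

No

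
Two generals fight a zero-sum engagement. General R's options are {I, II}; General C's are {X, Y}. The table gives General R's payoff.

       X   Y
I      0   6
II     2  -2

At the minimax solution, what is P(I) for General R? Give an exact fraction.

Row minima: I → 0, II → -2; maximin = 0.
Column maxima: X → 2, Y → 6; minimax = 2.
0 ≠ 2, so there is no saddle point; optimal play is mixed.
Let General R play I with probability p. Expected payoff against X: 0p + 2(1−p) = −2p + 2; against Y: 6p + (-2)(1−p) = 8p − 2.
Setting these equal: −2p + 2 = 8p − 2 ⇒ −10p = -4 ⇒ p = 2/5, and the value is (-2)·(2/5) + 2 = 6/5.
For General C: with q = P(X), equating I's and II's payoffs gives −6q + 6 = 4q − 2 ⇒ q = 4/5.

2/5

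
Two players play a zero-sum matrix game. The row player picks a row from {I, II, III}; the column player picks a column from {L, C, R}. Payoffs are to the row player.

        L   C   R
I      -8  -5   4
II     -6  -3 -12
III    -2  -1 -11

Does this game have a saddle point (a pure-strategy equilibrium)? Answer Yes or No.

No

Row minima: I → -8, II → -12, III → -11; maximin = -8.
Column maxima: L → -2, C → -1, R → 4; minimax = -2.
-8 ≠ -2, so no pure-strategy equilibrium exists.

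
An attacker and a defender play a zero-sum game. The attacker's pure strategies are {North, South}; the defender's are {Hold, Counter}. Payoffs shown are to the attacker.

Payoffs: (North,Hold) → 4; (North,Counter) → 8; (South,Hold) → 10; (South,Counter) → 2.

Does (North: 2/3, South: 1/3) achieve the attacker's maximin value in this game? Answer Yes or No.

Yes

Against Hold this mix gives (2/3)·4 + (1/3)·10 = 6.
Against Counter this mix gives (2/3)·8 + (1/3)·2 = 6.
All of the defender's active replies (Hold, Counter) yield 6, and no column does worse for the attacker. The mix makes the defender indifferent and guarantees 6, so it is optimal.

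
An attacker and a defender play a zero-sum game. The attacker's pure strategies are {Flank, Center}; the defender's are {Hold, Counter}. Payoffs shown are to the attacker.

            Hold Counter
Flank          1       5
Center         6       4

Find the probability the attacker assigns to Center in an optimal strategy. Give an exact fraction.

Row minima: Flank → 1, Center → 4; maximin = 4.
Column maxima: Hold → 6, Counter → 5; minimax = 5.
4 ≠ 5, so there is no saddle point; optimal play is mixed.
Let the attacker play Flank with probability p. Expected payoff against Hold: 1p + 6(1−p) = −5p + 6; against Counter: 5p + 4(1−p) = p + 4.
Setting these equal: −5p + 6 = p + 4 ⇒ −6p = -2 ⇒ p = 1/3, and the value is (-5)·(1/3) + 6 = 13/3.
For the defender: with q = P(Hold), equating Flank's and Center's payoffs gives −4q + 5 = 2q + 4 ⇒ q = 1/6.

2/3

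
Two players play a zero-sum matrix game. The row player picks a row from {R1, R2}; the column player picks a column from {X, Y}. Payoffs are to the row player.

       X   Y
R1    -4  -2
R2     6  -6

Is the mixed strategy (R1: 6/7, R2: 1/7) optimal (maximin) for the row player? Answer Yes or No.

Against X this mix gives (6/7)·(-4) + (1/7)·6 = -18/7.
Against Y this mix gives (6/7)·(-2) + (1/7)·(-6) = -18/7.
All of the column player's active replies (X, Y) yield -18/7, and no column does worse for the row player. The mix makes the column player indifferent and guarantees -18/7, so it is optimal.

Yes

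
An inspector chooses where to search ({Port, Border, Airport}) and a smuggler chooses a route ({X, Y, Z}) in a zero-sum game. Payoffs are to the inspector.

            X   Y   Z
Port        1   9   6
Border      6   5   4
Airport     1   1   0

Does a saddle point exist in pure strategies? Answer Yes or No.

No

Row minima: Port → 1, Border → 4, Airport → 0; maximin = 4.
Column maxima: X → 6, Y → 9, Z → 6; minimax = 6.
4 ≠ 6, so no pure-strategy equilibrium exists.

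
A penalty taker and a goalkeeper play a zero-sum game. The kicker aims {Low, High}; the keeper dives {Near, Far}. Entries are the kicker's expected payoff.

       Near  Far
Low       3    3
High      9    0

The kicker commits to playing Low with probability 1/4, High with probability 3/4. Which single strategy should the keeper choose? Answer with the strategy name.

If the keeper plays Near, the kicker's expected payoff is (1/4)·3 + (3/4)·9 = 15/2.
If the keeper plays Far, the kicker's expected payoff is (1/4)·3 + (3/4)·0 = 3/4.
The keeper minimizes the kicker's payoff; the smallest is 3/4, so the best response is Far.

Far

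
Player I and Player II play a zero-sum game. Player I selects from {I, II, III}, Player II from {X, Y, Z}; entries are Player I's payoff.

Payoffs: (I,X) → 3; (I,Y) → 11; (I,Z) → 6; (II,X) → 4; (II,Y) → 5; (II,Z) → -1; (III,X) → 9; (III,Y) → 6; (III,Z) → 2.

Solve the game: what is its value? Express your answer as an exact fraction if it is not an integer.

24/5

Row minima: I → 3, II → -1, III → 2; maximin = 3.
Column maxima: X → 9, Y → 11, Z → 6; minimax = 6.
3 ≠ 6, so there is no saddle point; optimal play is mixed.
II is strictly dominated by III, so Player I never plays it.
Y is strictly dominated by Z (it gives Player I strictly more in every row), so Player II never plays it.
On the remaining 2×2 (I, III vs X, Z):
Let Player I play I with probability p. Expected payoff against X: 3p + 9(1−p) = −6p + 9; against Z: 6p + 2(1−p) = 4p + 2.
Setting these equal: −6p + 9 = 4p + 2 ⇒ −10p = -7 ⇒ p = 7/10, and the value is (-6)·(7/10) + 9 = 24/5.
For Player II: with q = P(X), equating I's and III's payoffs gives −3q + 6 = 7q + 2 ⇒ q = 2/5.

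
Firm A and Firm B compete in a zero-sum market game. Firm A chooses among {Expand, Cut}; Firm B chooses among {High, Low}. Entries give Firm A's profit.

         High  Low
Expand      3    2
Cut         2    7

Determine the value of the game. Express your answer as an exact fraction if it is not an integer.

Row minima: Expand → 2, Cut → 2; maximin = 2.
Column maxima: High → 3, Low → 7; minimax = 3.
2 ≠ 3, so there is no saddle point; optimal play is mixed.
Let Firm A play Expand with probability p. Expected payoff against High: 3p + 2(1−p) = p + 2; against Low: 2p + 7(1−p) = −5p + 7.
Setting these equal: p + 2 = −5p + 7 ⇒ 6p = 5 ⇒ p = 5/6, and the value is (1)·(5/6) + 2 = 17/6.
For Firm B: with q = P(High), equating Expand's and Cut's payoffs gives q + 2 = −5q + 7 ⇒ q = 5/6.

17/6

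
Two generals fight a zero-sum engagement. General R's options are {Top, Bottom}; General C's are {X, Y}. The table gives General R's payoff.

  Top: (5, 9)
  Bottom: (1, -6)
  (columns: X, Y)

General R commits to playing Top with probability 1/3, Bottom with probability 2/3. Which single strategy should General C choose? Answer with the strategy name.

Y

If General C plays X, General R's expected payoff is (1/3)·5 + (2/3)·1 = 7/3.
If General C plays Y, General R's expected payoff is (1/3)·9 + (2/3)·(-6) = -1.
General C minimizes General R's payoff; the smallest is -1, so the best response is Y.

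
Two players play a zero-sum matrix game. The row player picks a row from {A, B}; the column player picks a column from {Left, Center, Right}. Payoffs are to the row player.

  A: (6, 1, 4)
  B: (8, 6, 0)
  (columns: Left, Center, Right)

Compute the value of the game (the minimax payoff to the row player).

Row minima: A → 1, B → 0; maximin = 1.
Column maxima: Left → 8, Center → 6, Right → 4; minimax = 4.
1 ≠ 4, so there is no saddle point; optimal play is mixed.
Left is strictly dominated by Center (it gives the row player strictly more in every row), so the column player never plays it.
On the remaining 2×2 (A, B vs Center, Right):
Let the row player play A with probability p. Expected payoff against Center: 1p + 6(1−p) = −5p + 6; against Right: 4p + 0(1−p) = 4p.
Setting these equal: −5p + 6 = 4p ⇒ −9p = -6 ⇒ p = 2/3, and the value is (-5)·(2/3) + 6 = 8/3.
For the column player: with q = P(Center), equating A's and B's payoffs gives −3q + 4 = 6q ⇒ q = 4/9.

8/3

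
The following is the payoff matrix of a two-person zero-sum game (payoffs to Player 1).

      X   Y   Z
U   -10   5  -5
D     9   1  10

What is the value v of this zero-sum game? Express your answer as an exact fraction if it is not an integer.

Row minima: U → -10, D → 1; maximin = 1.
Column maxima: X → 9, Y → 5, Z → 10; minimax = 5.
1 ≠ 5, so there is no saddle point; optimal play is mixed.
Z is strictly dominated by X (it gives Player 1 strictly more in every row), so Player 2 never plays it.
On the remaining 2×2 (U, D vs X, Y):
Let Player 1 play U with probability p. Expected payoff against X: (-10)p + 9(1−p) = −19p + 9; against Y: 5p + 1(1−p) = 4p + 1.
Setting these equal: −19p + 9 = 4p + 1 ⇒ −23p = -8 ⇒ p = 8/23, and the value is (-19)·(8/23) + 9 = 55/23.
For Player 2: with q = P(X), equating U's and D's payoffs gives −15q + 5 = 8q + 1 ⇒ q = 4/23.

55/23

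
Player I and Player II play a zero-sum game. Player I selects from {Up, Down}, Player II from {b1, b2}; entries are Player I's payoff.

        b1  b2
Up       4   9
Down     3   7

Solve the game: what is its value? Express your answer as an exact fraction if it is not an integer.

4

Row minima: Up → 4, Down → 3; maximin = 4.
Column maxima: b1 → 4, b2 → 9; minimax = 4.
Since maximin = minimax = 4, there is a saddle point and the value is 4.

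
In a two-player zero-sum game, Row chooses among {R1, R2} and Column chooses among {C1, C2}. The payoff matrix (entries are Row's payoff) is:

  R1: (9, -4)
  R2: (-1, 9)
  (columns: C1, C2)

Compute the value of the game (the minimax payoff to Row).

Row minima: R1 → -4, R2 → -1; maximin = -1.
Column maxima: C1 → 9, C2 → 9; minimax = 9.
-1 ≠ 9, so there is no saddle point; optimal play is mixed.
Let Row play R1 with probability p. Expected payoff against C1: 9p + (-1)(1−p) = 10p − 1; against C2: (-4)p + 9(1−p) = −13p + 9.
Setting these equal: 10p − 1 = −13p + 9 ⇒ 23p = 10 ⇒ p = 10/23, and the value is (10)·(10/23) − 1 = 77/23.
For Column: with q = P(C1), equating R1's and R2's payoffs gives 13q − 4 = −10q + 9 ⇒ q = 13/23.

77/23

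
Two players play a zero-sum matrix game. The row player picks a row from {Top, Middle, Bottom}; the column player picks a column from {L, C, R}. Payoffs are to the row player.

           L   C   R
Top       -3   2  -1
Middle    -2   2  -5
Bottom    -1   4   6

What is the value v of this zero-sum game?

Row minima: Top → -3, Middle → -5, Bottom → -1; maximin = -1.
Column maxima: L → -1, C → 4, R → 6; minimax = -1.
Since maximin = minimax = -1, there is a saddle point and the value is -1.

-1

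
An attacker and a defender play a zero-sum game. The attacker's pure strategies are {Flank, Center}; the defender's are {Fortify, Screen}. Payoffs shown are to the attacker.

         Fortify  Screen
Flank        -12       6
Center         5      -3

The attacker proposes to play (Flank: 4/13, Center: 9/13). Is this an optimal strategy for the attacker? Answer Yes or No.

Yes

Against Fortify this mix gives (4/13)·(-12) + (9/13)·5 = -3/13.
Against Screen this mix gives (4/13)·6 + (9/13)·(-3) = -3/13.
All of the defender's active replies (Fortify, Screen) yield -3/13, and no column does worse for the attacker. The mix makes the defender indifferent and guarantees -3/13, so it is optimal.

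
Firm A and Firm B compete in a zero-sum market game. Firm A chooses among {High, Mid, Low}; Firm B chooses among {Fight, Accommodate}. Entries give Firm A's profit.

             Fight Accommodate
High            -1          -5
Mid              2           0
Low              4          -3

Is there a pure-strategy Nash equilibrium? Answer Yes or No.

Yes

Row minima: High → -5, Mid → 0, Low → -3; maximin = 0.
Column maxima: Fight → 4, Accommodate → 0; minimax = 0.
maximin = minimax = 0, so a saddle point exists.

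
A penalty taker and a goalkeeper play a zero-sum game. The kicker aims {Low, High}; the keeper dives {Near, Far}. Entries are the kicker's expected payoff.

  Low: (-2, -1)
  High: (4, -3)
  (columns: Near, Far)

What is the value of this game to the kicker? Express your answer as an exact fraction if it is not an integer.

Row minima: Low → -2, High → -3; maximin = -2.
Column maxima: Near → 4, Far → -1; minimax = -1.
-2 ≠ -1, so there is no saddle point; optimal play is mixed.
Let the kicker play Low with probability p. Expected payoff against Near: (-2)p + 4(1−p) = −6p + 4; against Far: (-1)p + (-3)(1−p) = 2p − 3.
Setting these equal: −6p + 4 = 2p − 3 ⇒ −8p = -7 ⇒ p = 7/8, and the value is (-6)·(7/8) + 4 = -5/4.
For the keeper: with q = P(Near), equating Low's and High's payoffs gives −q − 1 = 7q − 3 ⇒ q = 1/4.

-5/4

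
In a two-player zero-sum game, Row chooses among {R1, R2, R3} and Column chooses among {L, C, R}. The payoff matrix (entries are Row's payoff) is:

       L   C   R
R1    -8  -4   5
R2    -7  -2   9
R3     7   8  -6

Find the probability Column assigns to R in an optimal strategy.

14/29

Row minima: R1 → -8, R2 → -7, R3 → -6; maximin = -6.
Column maxima: L → 7, C → 8, R → 9; minimax = 7.
-6 ≠ 7, so there is no saddle point; optimal play is mixed.
R1 is strictly dominated by R2, so Row never plays it.
C is strictly dominated by L (it gives Row strictly more in every row), so Column never plays it.
On the remaining 2×2 (R2, R3 vs L, R):
Let Row play R2 with probability p. Expected payoff against L: (-7)p + 7(1−p) = −14p + 7; against R: 9p + (-6)(1−p) = 15p − 6.
Setting these equal: −14p + 7 = 15p − 6 ⇒ −29p = -13 ⇒ p = 13/29, and the value is (-14)·(13/29) + 7 = 21/29.
For Column: with q = P(L), equating R2's and R3's payoffs gives −16q + 9 = 13q − 6 ⇒ q = 15/29.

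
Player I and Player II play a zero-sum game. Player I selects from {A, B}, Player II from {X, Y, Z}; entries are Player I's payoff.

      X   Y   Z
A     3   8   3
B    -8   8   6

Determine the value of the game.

Row minima: A → 3, B → -8; maximin = 3.
Column maxima: X → 3, Y → 8, Z → 6; minimax = 3.
Since maximin = minimax = 3, there is a saddle point and the value is 3.

3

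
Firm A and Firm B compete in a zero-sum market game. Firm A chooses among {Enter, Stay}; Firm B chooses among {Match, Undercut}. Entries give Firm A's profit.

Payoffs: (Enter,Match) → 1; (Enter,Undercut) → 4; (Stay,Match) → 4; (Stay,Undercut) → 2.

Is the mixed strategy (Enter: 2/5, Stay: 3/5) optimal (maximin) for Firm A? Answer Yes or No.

Yes

Against Match this mix gives (2/5)·1 + (3/5)·4 = 14/5.
Against Undercut this mix gives (2/5)·4 + (3/5)·2 = 14/5.
All of Firm B's active replies (Match, Undercut) yield 14/5, and no column does worse for Firm A. The mix makes Firm B indifferent and guarantees 14/5, so it is optimal.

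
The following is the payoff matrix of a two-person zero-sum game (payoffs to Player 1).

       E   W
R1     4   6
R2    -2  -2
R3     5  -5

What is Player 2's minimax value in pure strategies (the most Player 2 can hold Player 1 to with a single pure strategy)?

Column maxima: E → 5, W → 6.
The smallest of these is 5.

5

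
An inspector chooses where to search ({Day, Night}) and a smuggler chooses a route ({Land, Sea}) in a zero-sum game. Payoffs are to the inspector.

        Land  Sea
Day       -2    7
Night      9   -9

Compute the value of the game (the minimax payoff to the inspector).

Row minima: Day → -2, Night → -9; maximin = -2.
Column maxima: Land → 9, Sea → 7; minimax = 7.
-2 ≠ 7, so there is no saddle point; optimal play is mixed.
Let the inspector play Day with probability p. Expected payoff against Land: (-2)p + 9(1−p) = −11p + 9; against Sea: 7p + (-9)(1−p) = 16p − 9.
Setting these equal: −11p + 9 = 16p − 9 ⇒ −27p = -18 ⇒ p = 2/3, and the value is (-11)·(2/3) + 9 = 5/3.
For the smuggler: with q = P(Land), equating Day's and Night's payoffs gives −9q + 7 = 18q − 9 ⇒ q = 16/27.

5/3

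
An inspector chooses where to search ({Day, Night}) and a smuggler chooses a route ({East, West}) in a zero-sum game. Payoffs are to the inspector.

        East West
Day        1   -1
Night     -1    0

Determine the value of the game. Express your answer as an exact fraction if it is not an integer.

-1/3

Row minima: Day → -1, Night → -1; maximin = -1.
Column maxima: East → 1, West → 0; minimax = 0.
-1 ≠ 0, so there is no saddle point; optimal play is mixed.
Let the inspector play Day with probability p. Expected payoff against East: 1p + (-1)(1−p) = 2p − 1; against West: (-1)p + 0(1−p) = −p.
Setting these equal: 2p − 1 = −p ⇒ 3p = 1 ⇒ p = 1/3, and the value is (2)·(1/3) − 1 = -1/3.
For the smuggler: with q = P(East), equating Day's and Night's payoffs gives 2q − 1 = −q ⇒ q = 1/3.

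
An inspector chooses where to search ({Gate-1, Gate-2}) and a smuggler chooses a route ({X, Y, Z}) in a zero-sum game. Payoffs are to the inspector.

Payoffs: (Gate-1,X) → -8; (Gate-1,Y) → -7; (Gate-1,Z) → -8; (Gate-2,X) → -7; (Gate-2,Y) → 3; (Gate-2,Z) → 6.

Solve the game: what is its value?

Row minima: Gate-1 → -8, Gate-2 → -7; maximin = -7.
Column maxima: X → -7, Y → 3, Z → 6; minimax = -7.
Since maximin = minimax = -7, there is a saddle point and the value is -7.

-7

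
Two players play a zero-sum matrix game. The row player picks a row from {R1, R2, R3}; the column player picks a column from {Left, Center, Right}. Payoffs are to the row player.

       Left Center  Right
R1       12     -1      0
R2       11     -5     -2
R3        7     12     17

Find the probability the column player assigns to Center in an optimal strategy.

Row minima: R1 → -1, R2 → -5, R3 → 7; maximin = 7.
Column maxima: Left → 12, Center → 12, Right → 17; minimax = 12.
7 ≠ 12, so there is no saddle point; optimal play is mixed.
R2 is strictly dominated by R1, so the row player never plays it.
Right is strictly dominated by Center (it gives the row player strictly more in every row), so the column player never plays it.
On the remaining 2×2 (R1, R3 vs Left, Center):
Let the row player play R1 with probability p. Expected payoff against Left: 12p + 7(1−p) = 5p + 7; against Center: (-1)p + 12(1−p) = −13p + 12.
Setting these equal: 5p + 7 = −13p + 12 ⇒ 18p = 5 ⇒ p = 5/18, and the value is (5)·(5/18) + 7 = 151/18.
For the column player: with q = P(Left), equating R1's and R3's payoffs gives 13q − 1 = −5q + 12 ⇒ q = 13/18.

5/18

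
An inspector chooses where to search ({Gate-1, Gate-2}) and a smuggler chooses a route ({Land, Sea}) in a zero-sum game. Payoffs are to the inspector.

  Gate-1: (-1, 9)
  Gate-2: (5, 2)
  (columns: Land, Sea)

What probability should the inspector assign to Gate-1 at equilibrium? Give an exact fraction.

Row minima: Gate-1 → -1, Gate-2 → 2; maximin = 2.
Column maxima: Land → 5, Sea → 9; minimax = 5.
2 ≠ 5, so there is no saddle point; optimal play is mixed.
Let the inspector play Gate-1 with probability p. Expected payoff against Land: (-1)p + 5(1−p) = −6p + 5; against Sea: 9p + 2(1−p) = 7p + 2.
Setting these equal: −6p + 5 = 7p + 2 ⇒ −13p = -3 ⇒ p = 3/13, and the value is (-6)·(3/13) + 5 = 47/13.
For the smuggler: with q = P(Land), equating Gate-1's and Gate-2's payoffs gives −10q + 9 = 3q + 2 ⇒ q = 7/13.

3/13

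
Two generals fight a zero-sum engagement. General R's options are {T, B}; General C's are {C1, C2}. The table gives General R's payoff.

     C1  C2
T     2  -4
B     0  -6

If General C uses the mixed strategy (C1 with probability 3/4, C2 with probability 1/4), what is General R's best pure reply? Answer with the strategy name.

T

Expected payoff of T: (3/4)·2 + (1/4)·(-4) = 1/2.
Expected payoff of B: (3/4)·0 + (1/4)·(-6) = -3/2.
The largest is 1/2, so General R's best response is T.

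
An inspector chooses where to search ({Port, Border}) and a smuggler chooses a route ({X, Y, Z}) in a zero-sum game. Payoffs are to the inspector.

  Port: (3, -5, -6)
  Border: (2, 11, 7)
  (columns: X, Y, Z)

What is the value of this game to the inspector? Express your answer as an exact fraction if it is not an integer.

33/14

Row minima: Port → -6, Border → 2; maximin = 2.
Column maxima: X → 3, Y → 11, Z → 7; minimax = 3.
2 ≠ 3, so there is no saddle point; optimal play is mixed.
Y is strictly dominated by Z (it gives the inspector strictly more in every row), so the smuggler never plays it.
On the remaining 2×2 (Port, Border vs X, Z):
Let the inspector play Port with probability p. Expected payoff against X: 3p + 2(1−p) = p + 2; against Z: (-6)p + 7(1−p) = −13p + 7.
Setting these equal: p + 2 = −13p + 7 ⇒ 14p = 5 ⇒ p = 5/14, and the value is (1)·(5/14) + 2 = 33/14.
For the smuggler: with q = P(X), equating Port's and Border's payoffs gives 9q − 6 = −5q + 7 ⇒ q = 13/14.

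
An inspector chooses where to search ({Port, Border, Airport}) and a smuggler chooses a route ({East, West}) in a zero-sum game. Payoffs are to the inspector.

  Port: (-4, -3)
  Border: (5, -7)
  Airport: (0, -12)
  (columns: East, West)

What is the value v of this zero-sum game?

Row minima: Port → -4, Border → -7, Airport → -12; maximin = -4.
Column maxima: East → 5, West → -3; minimax = -3.
-4 ≠ -3, so there is no saddle point; optimal play is mixed.
Airport is strictly dominated by Border, so the inspector never plays it.
On the remaining 2×2 (Port, Border vs East, West):
Let the inspector play Port with probability p. Expected payoff against East: (-4)p + 5(1−p) = −9p + 5; against West: (-3)p + (-7)(1−p) = 4p − 7.
Setting these equal: −9p + 5 = 4p − 7 ⇒ −13p = -12 ⇒ p = 12/13, and the value is (-9)·(12/13) + 5 = -43/13.
For the smuggler: with q = P(East), equating Port's and Border's payoffs gives −q − 3 = 12q − 7 ⇒ q = 4/13.

-43/13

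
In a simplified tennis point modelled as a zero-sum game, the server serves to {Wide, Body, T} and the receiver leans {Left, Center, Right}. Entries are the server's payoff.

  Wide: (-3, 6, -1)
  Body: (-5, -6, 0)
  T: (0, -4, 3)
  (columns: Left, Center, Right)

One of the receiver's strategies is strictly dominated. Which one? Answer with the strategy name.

Left holds the server's payoff strictly below Right in every row: -3 < -1, -5 < 0, 0 < 3.
So Right is strictly dominated for the receiver.

Right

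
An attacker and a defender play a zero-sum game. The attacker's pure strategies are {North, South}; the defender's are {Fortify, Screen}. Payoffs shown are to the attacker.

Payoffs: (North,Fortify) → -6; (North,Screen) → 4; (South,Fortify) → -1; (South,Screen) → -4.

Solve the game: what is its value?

-28/13

Row minima: North → -6, South → -4; maximin = -4.
Column maxima: Fortify → -1, Screen → 4; minimax = -1.
-4 ≠ -1, so there is no saddle point; optimal play is mixed.
Let the attacker play North with probability p. Expected payoff against Fortify: (-6)p + (-1)(1−p) = −5p − 1; against Screen: 4p + (-4)(1−p) = 8p − 4.
Setting these equal: −5p − 1 = 8p − 4 ⇒ −13p = -3 ⇒ p = 3/13, and the value is (-5)·(3/13) − 1 = -28/13.
For the defender: with q = P(Fortify), equating North's and South's payoffs gives −10q + 4 = 3q − 4 ⇒ q = 8/13.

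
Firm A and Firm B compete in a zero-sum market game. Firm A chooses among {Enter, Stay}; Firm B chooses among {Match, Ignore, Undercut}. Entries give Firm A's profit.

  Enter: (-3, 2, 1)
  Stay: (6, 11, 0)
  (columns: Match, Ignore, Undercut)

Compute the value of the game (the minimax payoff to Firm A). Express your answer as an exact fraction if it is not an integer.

Row minima: Enter → -3, Stay → 0; maximin = 0.
Column maxima: Match → 6, Ignore → 11, Undercut → 1; minimax = 1.
0 ≠ 1, so there is no saddle point; optimal play is mixed.
Ignore is strictly dominated by Match (it gives Firm A strictly more in every row), so Firm B never plays it.
On the remaining 2×2 (Enter, Stay vs Match, Undercut):
Let Firm A play Enter with probability p. Expected payoff against Match: (-3)p + 6(1−p) = −9p + 6; against Undercut: 1p + 0(1−p) = p.
Setting these equal: −9p + 6 = p ⇒ −10p = -6 ⇒ p = 3/5, and the value is (-9)·(3/5) + 6 = 3/5.
For Firm B: with q = P(Match), equating Enter's and Stay's payoffs gives −4q + 1 = 6q ⇒ q = 1/10.

3/5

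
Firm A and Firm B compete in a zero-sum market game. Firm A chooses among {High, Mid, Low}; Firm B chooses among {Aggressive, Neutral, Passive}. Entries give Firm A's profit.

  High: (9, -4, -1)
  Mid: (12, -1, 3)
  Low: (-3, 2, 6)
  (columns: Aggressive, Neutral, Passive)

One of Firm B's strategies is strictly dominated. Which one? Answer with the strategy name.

Passive

Neutral holds Firm A's payoff strictly below Passive in every row: -4 < -1, -1 < 3, 2 < 6.
So Passive is strictly dominated for Firm B.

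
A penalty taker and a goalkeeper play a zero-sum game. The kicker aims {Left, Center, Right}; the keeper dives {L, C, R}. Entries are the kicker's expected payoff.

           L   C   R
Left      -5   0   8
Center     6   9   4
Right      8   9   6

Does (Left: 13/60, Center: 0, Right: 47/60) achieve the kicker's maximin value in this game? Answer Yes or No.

Against L this mix gives (13/60)·(-5) + (47/60)·8 = 311/60.
Against C this mix gives (13/60)·0 + (47/60)·9 = 141/20.
Against R this mix gives (13/60)·8 + (47/60)·6 = 193/30.
The keeper will play L, holding the kicker to 311/60. Shifting weight toward the row that does better against L would raise this floor (the equalizing mix achieves 94/15 against both L and R), so the proposed strategy is not optimal.

No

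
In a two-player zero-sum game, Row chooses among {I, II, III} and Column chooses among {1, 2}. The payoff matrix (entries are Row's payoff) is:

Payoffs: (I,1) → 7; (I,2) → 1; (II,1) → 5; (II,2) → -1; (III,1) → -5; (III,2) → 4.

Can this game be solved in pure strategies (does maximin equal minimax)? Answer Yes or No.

Row minima: I → 1, II → -1, III → -5; maximin = 1.
Column maxima: 1 → 7, 2 → 4; minimax = 4.
1 ≠ 4, so no pure-strategy equilibrium exists.

No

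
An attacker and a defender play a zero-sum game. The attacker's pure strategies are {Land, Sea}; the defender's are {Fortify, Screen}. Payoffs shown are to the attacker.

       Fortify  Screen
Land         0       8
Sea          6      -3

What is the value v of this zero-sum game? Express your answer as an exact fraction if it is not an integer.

Row minima: Land → 0, Sea → -3; maximin = 0.
Column maxima: Fortify → 6, Screen → 8; minimax = 6.
0 ≠ 6, so there is no saddle point; optimal play is mixed.
Let the attacker play Land with probability p. Expected payoff against Fortify: 0p + 6(1−p) = −6p + 6; against Screen: 8p + (-3)(1−p) = 11p − 3.
Setting these equal: −6p + 6 = 11p − 3 ⇒ −17p = -9 ⇒ p = 9/17, and the value is (-6)·(9/17) + 6 = 48/17.
For the defender: with q = P(Fortify), equating Land's and Sea's payoffs gives −8q + 8 = 9q − 3 ⇒ q = 11/17.

48/17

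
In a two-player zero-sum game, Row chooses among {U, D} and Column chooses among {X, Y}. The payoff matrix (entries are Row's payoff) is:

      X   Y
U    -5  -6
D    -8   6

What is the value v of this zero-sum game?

Row minima: U → -6, D → -8; maximin = -6.
Column maxima: X → -5, Y → 6; minimax = -5.
-6 ≠ -5, so there is no saddle point; optimal play is mixed.
Let Row play U with probability p. Expected payoff against X: (-5)p + (-8)(1−p) = 3p − 8; against Y: (-6)p + 6(1−p) = −12p + 6.
Setting these equal: 3p − 8 = −12p + 6 ⇒ 15p = 14 ⇒ p = 14/15, and the value is (3)·(14/15) − 8 = -26/5.
For Column: with q = P(X), equating U's and D's payoffs gives q − 6 = −14q + 6 ⇒ q = 4/5.

-26/5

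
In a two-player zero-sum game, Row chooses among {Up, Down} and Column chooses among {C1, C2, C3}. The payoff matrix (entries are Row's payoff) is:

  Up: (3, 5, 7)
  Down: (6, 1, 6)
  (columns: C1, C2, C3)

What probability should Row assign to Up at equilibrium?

Row minima: Up → 3, Down → 1; maximin = 3.
Column maxima: C1 → 6, C2 → 5, C3 → 7; minimax = 5.
3 ≠ 5, so there is no saddle point; optimal play is mixed.
C3 is strictly dominated by C2 (it gives Row strictly more in every row), so Column never plays it.
On the remaining 2×2 (Up, Down vs C1, C2):
Let Row play Up with probability p. Expected payoff against C1: 3p + 6(1−p) = −3p + 6; against C2: 5p + 1(1−p) = 4p + 1.
Setting these equal: −3p + 6 = 4p + 1 ⇒ −7p = -5 ⇒ p = 5/7, and the value is (-3)·(5/7) + 6 = 27/7.
For Column: with q = P(C1), equating Up's and Down's payoffs gives −2q + 5 = 5q + 1 ⇒ q = 4/7.

5/7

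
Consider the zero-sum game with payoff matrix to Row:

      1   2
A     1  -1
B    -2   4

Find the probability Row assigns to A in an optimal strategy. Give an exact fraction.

Row minima: A → -1, B → -2; maximin = -1.
Column maxima: 1 → 1, 2 → 4; minimax = 1.
-1 ≠ 1, so there is no saddle point; optimal play is mixed.
Let Row play A with probability p. Expected payoff against 1: 1p + (-2)(1−p) = 3p − 2; against 2: (-1)p + 4(1−p) = −5p + 4.
Setting these equal: 3p − 2 = −5p + 4 ⇒ 8p = 6 ⇒ p = 3/4, and the value is (3)·(3/4) − 2 = 1/4.
For Column: with q = P(1), equating A's and B's payoffs gives 2q − 1 = −6q + 4 ⇒ q = 5/8.

3/4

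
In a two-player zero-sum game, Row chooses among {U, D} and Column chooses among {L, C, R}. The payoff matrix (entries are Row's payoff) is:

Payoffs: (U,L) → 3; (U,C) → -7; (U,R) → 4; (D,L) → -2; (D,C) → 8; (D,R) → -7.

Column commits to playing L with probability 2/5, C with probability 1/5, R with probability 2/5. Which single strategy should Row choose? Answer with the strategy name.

Expected payoff of U: (2/5)·3 + (1/5)·(-7) + (2/5)·4 = 7/5.
Expected payoff of D: (2/5)·(-2) + (1/5)·8 + (2/5)·(-7) = -2.
The largest is 7/5, so Row's best response is U.

U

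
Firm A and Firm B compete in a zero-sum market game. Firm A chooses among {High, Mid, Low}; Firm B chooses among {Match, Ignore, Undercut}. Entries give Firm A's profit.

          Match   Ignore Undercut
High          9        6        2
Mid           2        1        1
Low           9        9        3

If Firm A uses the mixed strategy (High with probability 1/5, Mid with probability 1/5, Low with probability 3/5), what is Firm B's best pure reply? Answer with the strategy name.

Undercut

If Firm B plays Match, Firm A's expected payoff is (1/5)·9 + (1/5)·2 + (3/5)·9 = 38/5.
If Firm B plays Ignore, Firm A's expected payoff is (1/5)·6 + (1/5)·1 + (3/5)·9 = 34/5.
If Firm B plays Undercut, Firm A's expected payoff is (1/5)·2 + (1/5)·1 + (3/5)·3 = 12/5.
Firm B minimizes Firm A's payoff; the smallest is 12/5, so the best response is Undercut.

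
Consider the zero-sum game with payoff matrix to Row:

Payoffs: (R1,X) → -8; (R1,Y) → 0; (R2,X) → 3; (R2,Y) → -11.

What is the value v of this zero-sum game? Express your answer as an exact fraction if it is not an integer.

Row minima: R1 → -8, R2 → -11; maximin = -8.
Column maxima: X → 3, Y → 0; minimax = 0.
-8 ≠ 0, so there is no saddle point; optimal play is mixed.
Let Row play R1 with probability p. Expected payoff against X: (-8)p + 3(1−p) = −11p + 3; against Y: 0p + (-11)(1−p) = 11p − 11.
Setting these equal: −11p + 3 = 11p − 11 ⇒ −22p = -14 ⇒ p = 7/11, and the value is (-11)·(7/11) + 3 = -4.
For Column: with q = P(X), equating R1's and R2's payoffs gives −8q = 14q − 11 ⇒ q = 1/2.

-4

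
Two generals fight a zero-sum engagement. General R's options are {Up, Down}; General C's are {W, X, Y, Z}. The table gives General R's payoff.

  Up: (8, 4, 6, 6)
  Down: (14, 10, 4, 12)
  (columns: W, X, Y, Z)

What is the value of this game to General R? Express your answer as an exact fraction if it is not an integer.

Row minima: Up → 4, Down → 4; maximin = 4.
Column maxima: W → 14, X → 10, Y → 6, Z → 12; minimax = 6.
4 ≠ 6, so there is no saddle point; optimal play is mixed.
W is strictly dominated by X (it gives General R strictly more in every row), so General C never plays it.
Z is strictly dominated by X (it gives General R strictly more in every row), so General C never plays it.
On the remaining 2×2 (Up, Down vs X, Y):
Let General R play Up with probability p. Expected payoff against X: 4p + 10(1−p) = −6p + 10; against Y: 6p + 4(1−p) = 2p + 4.
Setting these equal: −6p + 10 = 2p + 4 ⇒ −8p = -6 ⇒ p = 3/4, and the value is (-6)·(3/4) + 10 = 11/2.
For General C: with q = P(X), equating Up's and Down's payoffs gives −2q + 6 = 6q + 4 ⇒ q = 1/4.

11/2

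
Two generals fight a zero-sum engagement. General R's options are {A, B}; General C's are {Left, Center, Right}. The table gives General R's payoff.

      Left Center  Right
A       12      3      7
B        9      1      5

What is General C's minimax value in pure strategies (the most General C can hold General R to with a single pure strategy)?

Column maxima: Left → 12, Center → 3, Right → 7.
The smallest of these is 3.

3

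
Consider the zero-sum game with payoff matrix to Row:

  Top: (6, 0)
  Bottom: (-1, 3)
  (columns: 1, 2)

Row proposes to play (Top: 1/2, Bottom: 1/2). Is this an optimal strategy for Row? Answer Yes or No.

No

Against 1 this mix gives (1/2)·6 + (1/2)·(-1) = 5/2.
Against 2 this mix gives (1/2)·0 + (1/2)·3 = 3/2.
Column will play 2, holding Row to 3/2. Shifting weight toward the row that does better against 2 would raise this floor (the equalizing mix achieves 9/5 against both 2 and 1), so the proposed strategy is not optimal.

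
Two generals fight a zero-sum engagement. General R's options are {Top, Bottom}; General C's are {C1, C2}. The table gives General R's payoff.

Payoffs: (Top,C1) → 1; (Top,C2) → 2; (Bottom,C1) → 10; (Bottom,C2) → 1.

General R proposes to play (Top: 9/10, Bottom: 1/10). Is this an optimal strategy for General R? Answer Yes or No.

Yes

Against C1 this mix gives (9/10)·1 + (1/10)·10 = 19/10.
Against C2 this mix gives (9/10)·2 + (1/10)·1 = 19/10.
All of General C's active replies (C1, C2) yield 19/10, and no column does worse for General R. The mix makes General C indifferent and guarantees 19/10, so it is optimal.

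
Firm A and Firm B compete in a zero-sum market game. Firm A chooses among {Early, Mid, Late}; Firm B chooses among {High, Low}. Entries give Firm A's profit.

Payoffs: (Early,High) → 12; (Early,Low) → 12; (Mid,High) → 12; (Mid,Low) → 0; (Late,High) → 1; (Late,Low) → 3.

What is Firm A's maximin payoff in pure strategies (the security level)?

Row minima: Early → 12, Mid → 0, Late → 1.
The best of these is 12.

12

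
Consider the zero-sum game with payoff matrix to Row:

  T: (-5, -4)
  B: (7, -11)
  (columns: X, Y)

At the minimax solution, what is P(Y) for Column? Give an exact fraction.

12/19

Row minima: T → -5, B → -11; maximin = -5.
Column maxima: X → 7, Y → -4; minimax = -4.
-5 ≠ -4, so there is no saddle point; optimal play is mixed.
Let Row play T with probability p. Expected payoff against X: (-5)p + 7(1−p) = −12p + 7; against Y: (-4)p + (-11)(1−p) = 7p − 11.
Setting these equal: −12p + 7 = 7p − 11 ⇒ −19p = -18 ⇒ p = 18/19, and the value is (-12)·(18/19) + 7 = -83/19.
For Column: with q = P(X), equating T's and B's payoffs gives −q − 4 = 18q − 11 ⇒ q = 7/19.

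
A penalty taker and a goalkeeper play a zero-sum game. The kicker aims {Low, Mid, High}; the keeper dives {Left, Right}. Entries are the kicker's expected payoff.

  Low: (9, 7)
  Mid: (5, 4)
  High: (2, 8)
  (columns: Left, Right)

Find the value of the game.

29/4

Row minima: Low → 7, Mid → 4, High → 2; maximin = 7.
Column maxima: Left → 9, Right → 8; minimax = 8.
7 ≠ 8, so there is no saddle point; optimal play is mixed.
Mid is strictly dominated by Low, so the kicker never plays it.
On the remaining 2×2 (Low, High vs Left, Right):
Let the kicker play Low with probability p. Expected payoff against Left: 9p + 2(1−p) = 7p + 2; against Right: 7p + 8(1−p) = −p + 8.
Setting these equal: 7p + 2 = −p + 8 ⇒ 8p = 6 ⇒ p = 3/4, and the value is (7)·(3/4) + 2 = 29/4.
For the keeper: with q = P(Left), equating Low's and High's payoffs gives 2q + 7 = −6q + 8 ⇒ q = 1/8.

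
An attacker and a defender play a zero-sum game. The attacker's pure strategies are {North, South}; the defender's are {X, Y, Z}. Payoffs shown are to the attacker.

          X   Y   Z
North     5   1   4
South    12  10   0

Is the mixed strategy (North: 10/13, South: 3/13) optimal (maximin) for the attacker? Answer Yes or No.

Against X this mix gives (10/13)·5 + (3/13)·12 = 86/13.
Against Y this mix gives (10/13)·1 + (3/13)·10 = 40/13.
Against Z this mix gives (10/13)·4 + (3/13)·0 = 40/13.
All of the defender's active replies (Y, Z) yield 40/13, and no column does worse for the attacker. The mix makes the defender indifferent and guarantees 40/13, so it is optimal.

Yes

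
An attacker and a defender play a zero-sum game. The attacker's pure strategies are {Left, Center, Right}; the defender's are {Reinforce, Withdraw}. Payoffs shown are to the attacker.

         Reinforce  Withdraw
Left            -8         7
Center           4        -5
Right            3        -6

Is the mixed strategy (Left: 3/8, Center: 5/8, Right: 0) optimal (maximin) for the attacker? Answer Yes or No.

Against Reinforce this mix gives (3/8)·(-8) + (5/8)·4 = -1/2.
Against Withdraw this mix gives (3/8)·7 + (5/8)·(-5) = -1/2.
All of the defender's active replies (Reinforce, Withdraw) yield -1/2, and no column does worse for the attacker. The mix makes the defender indifferent and guarantees -1/2, so it is optimal.

Yes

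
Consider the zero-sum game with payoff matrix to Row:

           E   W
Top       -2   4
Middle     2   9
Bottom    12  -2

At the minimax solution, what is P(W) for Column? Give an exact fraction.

10/21

Row minima: Top → -2, Middle → 2, Bottom → -2; maximin = 2.
Column maxima: E → 12, W → 9; minimax = 9.
2 ≠ 9, so there is no saddle point; optimal play is mixed.
Top is strictly dominated by Middle, so Row never plays it.
On the remaining 2×2 (Middle, Bottom vs E, W):
Let Row play Middle with probability p. Expected payoff against E: 2p + 12(1−p) = −10p + 12; against W: 9p + (-2)(1−p) = 11p − 2.
Setting these equal: −10p + 12 = 11p − 2 ⇒ −21p = -14 ⇒ p = 2/3, and the value is (-10)·(2/3) + 12 = 16/3.
For Column: with q = P(E), equating Middle's and Bottom's payoffs gives −7q + 9 = 14q − 2 ⇒ q = 11/21.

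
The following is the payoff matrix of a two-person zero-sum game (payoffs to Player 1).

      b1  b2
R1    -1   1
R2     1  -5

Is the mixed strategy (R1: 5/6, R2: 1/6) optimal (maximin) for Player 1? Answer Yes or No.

Against b1 this mix gives (5/6)·(-1) + (1/6)·1 = -2/3.
Against b2 this mix gives (5/6)·1 + (1/6)·(-5) = 0.
Player 2 will play b1, holding Player 1 to -2/3. Shifting weight toward the row that does better against b1 would raise this floor (the equalizing mix achieves -1/2 against both b1 and b2), so the proposed strategy is not optimal.

No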